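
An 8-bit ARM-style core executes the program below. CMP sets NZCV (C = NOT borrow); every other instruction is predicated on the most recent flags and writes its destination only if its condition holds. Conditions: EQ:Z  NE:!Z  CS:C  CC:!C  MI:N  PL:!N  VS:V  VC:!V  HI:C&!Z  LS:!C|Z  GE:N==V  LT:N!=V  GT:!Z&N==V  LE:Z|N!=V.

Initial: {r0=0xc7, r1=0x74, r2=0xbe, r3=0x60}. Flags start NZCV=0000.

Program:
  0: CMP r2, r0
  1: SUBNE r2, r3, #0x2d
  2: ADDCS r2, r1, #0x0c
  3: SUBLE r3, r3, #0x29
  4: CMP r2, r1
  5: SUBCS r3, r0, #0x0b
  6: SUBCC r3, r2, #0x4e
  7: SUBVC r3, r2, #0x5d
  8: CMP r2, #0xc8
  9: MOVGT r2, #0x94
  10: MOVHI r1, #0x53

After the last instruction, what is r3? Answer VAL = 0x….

0: ✓ CMP  NZCV=1000
1: ✓ SUBNE  r2←0x33
2: · ADDCS
3: ✓ SUBLE  r3←0x37
4: ✓ CMP  NZCV=1000
5: · SUBCS
6: ✓ SUBCC  r3←0xe5
7: ✓ SUBVC  r3←0xd6
8: ✓ CMP  NZCV=0000
9: ✓ MOVGT  r2←0x94
10: · MOVHI

VAL = 0xd6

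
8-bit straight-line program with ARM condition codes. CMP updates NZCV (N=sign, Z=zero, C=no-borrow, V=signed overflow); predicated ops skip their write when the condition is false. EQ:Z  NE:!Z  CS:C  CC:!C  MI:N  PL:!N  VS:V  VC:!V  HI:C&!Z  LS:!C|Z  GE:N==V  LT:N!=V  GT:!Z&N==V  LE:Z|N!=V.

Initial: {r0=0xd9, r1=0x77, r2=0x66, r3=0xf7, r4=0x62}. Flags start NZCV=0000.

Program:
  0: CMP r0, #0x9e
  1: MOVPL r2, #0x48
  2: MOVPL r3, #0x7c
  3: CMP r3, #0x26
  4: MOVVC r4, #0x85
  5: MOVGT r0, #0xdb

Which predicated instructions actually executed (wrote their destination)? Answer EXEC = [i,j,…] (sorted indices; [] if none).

[0] flags=0010 → (cmp)
[1] flags=0010 PL?T → r2=0x48
[2] flags=0010 PL?T → r3=0x7c
[3] flags=0010 → (cmp)
[4] flags=0010 VC?T → r4=0x85
[5] flags=0010 GT?T → r0=0xdb

EXEC = [1,2,4,5]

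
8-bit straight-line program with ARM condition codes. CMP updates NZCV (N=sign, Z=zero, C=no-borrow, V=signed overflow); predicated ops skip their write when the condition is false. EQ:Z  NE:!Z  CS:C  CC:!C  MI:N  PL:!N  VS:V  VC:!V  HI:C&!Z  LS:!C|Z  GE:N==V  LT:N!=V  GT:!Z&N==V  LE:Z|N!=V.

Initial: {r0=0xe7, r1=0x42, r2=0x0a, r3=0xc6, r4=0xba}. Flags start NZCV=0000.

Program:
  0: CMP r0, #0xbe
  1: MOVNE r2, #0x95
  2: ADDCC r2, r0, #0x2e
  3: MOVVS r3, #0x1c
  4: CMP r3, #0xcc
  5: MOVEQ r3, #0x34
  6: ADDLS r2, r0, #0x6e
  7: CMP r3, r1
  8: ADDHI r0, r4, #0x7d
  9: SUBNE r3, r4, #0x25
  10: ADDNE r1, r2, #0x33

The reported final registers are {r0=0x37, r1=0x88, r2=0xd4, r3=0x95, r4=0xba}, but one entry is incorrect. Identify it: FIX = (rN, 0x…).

FIX = (r2, 0x55)

0: ✓ CMP  NZCV=0010
1: ✓ MOVNE  r2←0x95
2: · ADDCC
3: · MOVVS
4: ✓ CMP  NZCV=1000
5: · MOVEQ
6: ✓ ADDLS  r2←0x55
7: ✓ CMP  NZCV=1010
8: ✓ ADDHI  r0←0x37
9: ✓ SUBNE  r3←0x95
10: ✓ ADDNE  r1←0x88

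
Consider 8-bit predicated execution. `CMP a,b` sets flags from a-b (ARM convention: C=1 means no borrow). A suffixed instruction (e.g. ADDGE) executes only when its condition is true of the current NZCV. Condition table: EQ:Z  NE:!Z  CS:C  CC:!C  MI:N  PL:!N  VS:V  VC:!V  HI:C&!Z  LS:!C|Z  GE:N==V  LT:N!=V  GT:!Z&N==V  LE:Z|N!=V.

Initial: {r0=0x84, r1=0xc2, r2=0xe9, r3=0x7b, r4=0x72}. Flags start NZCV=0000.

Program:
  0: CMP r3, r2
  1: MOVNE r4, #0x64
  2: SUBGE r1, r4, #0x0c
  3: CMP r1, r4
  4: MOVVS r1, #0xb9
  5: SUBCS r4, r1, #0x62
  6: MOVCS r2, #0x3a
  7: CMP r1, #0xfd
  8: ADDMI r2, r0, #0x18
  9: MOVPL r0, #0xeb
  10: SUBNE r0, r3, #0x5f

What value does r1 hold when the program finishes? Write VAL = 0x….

VAL = 0x58

[0] flags=1001 → (cmp)
[1] flags=1001 NE?T → r4=0x64
[2] flags=1001 GE?T → r1=0x58
[3] flags=1000 → (cmp)
[4] flags=1000 VS?F → skip
[5] flags=1000 CS?F → skip
[6] flags=1000 CS?F → skip
[7] flags=0000 → (cmp)
[8] flags=0000 MI?F → skip
[9] flags=0000 PL?T → r0=0xeb
[10] flags=0000 NE?T → r0=0x1c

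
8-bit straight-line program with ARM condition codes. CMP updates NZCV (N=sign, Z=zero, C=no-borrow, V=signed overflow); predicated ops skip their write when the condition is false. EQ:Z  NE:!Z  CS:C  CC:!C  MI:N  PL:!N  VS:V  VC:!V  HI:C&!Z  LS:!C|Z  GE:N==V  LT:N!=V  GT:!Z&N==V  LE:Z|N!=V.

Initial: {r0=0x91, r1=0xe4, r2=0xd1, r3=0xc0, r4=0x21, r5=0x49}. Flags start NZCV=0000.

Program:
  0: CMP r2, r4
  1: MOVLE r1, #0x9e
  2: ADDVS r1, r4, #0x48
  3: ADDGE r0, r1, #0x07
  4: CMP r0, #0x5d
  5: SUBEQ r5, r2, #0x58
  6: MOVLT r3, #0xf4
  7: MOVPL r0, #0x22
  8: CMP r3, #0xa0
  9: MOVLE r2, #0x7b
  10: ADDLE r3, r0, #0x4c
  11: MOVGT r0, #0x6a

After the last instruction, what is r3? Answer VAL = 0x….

0: ✓ CMP  NZCV=1010
1: ✓ MOVLE  r1←0x9e
2: · ADDVS
3: · ADDGE
4: ✓ CMP  NZCV=0011
5: · SUBEQ
6: ✓ MOVLT  r3←0xf4
7: ✓ MOVPL  r0←0x22
8: ✓ CMP  NZCV=0010
9: · MOVLE
10: · ADDLE
11: ✓ MOVGT  r0←0x6a

VAL = 0xf4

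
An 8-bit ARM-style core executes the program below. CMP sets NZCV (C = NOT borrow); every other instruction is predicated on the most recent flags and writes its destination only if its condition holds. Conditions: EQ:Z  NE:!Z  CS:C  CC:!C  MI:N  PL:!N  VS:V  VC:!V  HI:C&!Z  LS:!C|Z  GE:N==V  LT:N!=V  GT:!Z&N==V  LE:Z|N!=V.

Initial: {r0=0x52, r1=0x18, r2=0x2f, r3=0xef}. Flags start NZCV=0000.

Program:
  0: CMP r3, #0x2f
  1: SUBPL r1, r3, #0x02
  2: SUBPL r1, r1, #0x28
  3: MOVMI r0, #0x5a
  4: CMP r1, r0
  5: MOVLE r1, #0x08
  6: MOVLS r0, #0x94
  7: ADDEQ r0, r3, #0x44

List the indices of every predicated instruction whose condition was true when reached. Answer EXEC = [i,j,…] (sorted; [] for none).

0: ✓ CMP  NZCV=1010
1: · SUBPL
2: · SUBPL
3: ✓ MOVMI  r0←0x5a
4: ✓ CMP  NZCV=1000
5: ✓ MOVLE  r1←0x08
6: ✓ MOVLS  r0←0x94
7: · ADDEQ

EXEC = [3,5,6]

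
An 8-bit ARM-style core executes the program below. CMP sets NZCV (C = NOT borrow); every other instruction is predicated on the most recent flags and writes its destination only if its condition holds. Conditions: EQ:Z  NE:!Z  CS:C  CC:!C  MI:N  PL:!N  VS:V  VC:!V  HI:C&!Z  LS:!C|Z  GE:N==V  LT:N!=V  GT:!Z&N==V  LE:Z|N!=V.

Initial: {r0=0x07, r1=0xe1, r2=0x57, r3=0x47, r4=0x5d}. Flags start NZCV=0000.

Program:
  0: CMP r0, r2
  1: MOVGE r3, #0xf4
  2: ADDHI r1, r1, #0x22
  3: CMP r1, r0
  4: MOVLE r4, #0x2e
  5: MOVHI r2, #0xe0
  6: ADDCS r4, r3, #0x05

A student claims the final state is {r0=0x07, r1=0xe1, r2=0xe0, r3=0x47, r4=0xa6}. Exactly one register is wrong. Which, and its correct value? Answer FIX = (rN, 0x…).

FIX = (r4, 0x4c)

0: ✓ CMP  NZCV=1000
1: · MOVGE
2: · ADDHI
3: ✓ CMP  NZCV=1010
4: ✓ MOVLE  r4←0x2e
5: ✓ MOVHI  r2←0xe0
6: ✓ ADDCS  r4←0x4c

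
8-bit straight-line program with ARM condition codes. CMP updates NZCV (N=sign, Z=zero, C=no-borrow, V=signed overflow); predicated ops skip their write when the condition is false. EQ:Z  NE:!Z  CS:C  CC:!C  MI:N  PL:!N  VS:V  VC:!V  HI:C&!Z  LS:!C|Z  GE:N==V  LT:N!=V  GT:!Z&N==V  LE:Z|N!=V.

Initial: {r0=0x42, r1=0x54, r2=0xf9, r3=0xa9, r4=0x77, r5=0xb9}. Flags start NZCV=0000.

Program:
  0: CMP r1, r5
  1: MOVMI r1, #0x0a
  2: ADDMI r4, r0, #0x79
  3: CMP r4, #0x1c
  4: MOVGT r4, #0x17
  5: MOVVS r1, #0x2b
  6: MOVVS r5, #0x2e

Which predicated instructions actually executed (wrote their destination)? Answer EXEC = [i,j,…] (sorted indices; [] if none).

0: ✓ CMP  NZCV=1001
1: ✓ MOVMI  r1←0x0a
2: ✓ ADDMI  r4←0xbb
3: ✓ CMP  NZCV=1010
4: · MOVGT
5: · MOVVS
6: · MOVVS

EXEC = [1,2]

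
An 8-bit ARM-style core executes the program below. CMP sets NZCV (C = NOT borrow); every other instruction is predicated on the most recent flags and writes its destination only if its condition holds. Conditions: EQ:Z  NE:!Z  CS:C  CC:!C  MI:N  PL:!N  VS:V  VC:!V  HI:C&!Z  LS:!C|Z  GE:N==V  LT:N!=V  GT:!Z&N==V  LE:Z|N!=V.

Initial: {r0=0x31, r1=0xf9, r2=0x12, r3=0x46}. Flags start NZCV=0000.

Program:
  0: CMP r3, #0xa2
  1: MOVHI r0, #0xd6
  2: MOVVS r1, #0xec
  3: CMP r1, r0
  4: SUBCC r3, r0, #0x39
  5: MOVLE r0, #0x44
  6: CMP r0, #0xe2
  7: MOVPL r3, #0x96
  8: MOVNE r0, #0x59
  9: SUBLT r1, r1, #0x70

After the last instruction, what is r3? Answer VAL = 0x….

VAL = 0x96

0: ✓ CMP  NZCV=1001
1: · MOVHI
2: ✓ MOVVS  r1←0xec
3: ✓ CMP  NZCV=1010
4: · SUBCC
5: ✓ MOVLE  r0←0x44
6: ✓ CMP  NZCV=0000
7: ✓ MOVPL  r3←0x96
8: ✓ MOVNE  r0←0x59
9: · SUBLT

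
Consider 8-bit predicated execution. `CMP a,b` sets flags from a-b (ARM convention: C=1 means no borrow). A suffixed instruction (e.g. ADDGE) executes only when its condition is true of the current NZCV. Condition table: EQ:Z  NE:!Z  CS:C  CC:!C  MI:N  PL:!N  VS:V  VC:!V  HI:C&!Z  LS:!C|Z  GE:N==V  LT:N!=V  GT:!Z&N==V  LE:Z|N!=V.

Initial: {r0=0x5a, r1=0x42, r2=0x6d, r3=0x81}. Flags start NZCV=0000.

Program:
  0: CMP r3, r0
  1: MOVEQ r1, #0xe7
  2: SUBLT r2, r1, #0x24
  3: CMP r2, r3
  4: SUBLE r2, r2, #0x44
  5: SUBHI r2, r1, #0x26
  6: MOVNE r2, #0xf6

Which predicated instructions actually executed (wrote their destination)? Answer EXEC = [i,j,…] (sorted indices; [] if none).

EXEC = [2,6]

[0] flags=0011 → (cmp)
[1] flags=0011 EQ?F → skip
[2] flags=0011 LT?T → r2=0x1e
[3] flags=1001 → (cmp)
[4] flags=1001 LE?F → skip
[5] flags=1001 HI?F → skip
[6] flags=1001 NE?T → r2=0xf6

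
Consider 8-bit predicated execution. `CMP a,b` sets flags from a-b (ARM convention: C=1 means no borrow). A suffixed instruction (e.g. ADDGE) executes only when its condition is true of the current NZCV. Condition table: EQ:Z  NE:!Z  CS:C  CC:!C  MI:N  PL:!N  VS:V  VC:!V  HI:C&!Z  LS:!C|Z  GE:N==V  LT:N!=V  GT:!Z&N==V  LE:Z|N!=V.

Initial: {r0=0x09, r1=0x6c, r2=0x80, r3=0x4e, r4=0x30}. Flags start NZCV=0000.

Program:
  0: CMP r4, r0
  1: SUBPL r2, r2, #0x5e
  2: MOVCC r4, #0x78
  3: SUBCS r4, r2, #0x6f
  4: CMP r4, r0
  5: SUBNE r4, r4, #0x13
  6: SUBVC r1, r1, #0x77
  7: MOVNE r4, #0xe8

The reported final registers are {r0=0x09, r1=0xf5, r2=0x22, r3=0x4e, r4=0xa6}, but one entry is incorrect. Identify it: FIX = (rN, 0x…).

FIX = (r4, 0xe8)

[0] flags=0010 → (cmp)
[1] flags=0010 PL?T → r2=0x22
[2] flags=0010 CC?F → skip
[3] flags=0010 CS?T → r4=0xb3
[4] flags=1010 → (cmp)
[5] flags=1010 NE?T → r4=0xa0
[6] flags=1010 VC?T → r1=0xf5
[7] flags=1010 NE?T → r4=0xe8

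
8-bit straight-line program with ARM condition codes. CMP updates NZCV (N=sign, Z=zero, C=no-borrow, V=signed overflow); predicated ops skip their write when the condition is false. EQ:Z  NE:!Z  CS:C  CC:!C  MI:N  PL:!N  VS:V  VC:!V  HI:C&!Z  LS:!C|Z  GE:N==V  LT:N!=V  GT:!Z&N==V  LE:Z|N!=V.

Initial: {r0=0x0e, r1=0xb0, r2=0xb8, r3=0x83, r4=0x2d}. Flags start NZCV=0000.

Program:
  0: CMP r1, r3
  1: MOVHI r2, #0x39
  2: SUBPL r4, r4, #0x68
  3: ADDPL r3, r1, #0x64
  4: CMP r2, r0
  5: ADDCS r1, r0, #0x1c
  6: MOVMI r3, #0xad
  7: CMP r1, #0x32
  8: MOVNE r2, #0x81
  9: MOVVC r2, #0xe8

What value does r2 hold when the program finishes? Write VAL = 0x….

VAL = 0xe8

0: ✓ CMP  NZCV=0010
1: ✓ MOVHI  r2←0x39
2: ✓ SUBPL  r4←0xc5
3: ✓ ADDPL  r3←0x14
4: ✓ CMP  NZCV=0010
5: ✓ ADDCS  r1←0x2a
6: · MOVMI
7: ✓ CMP  NZCV=1000
8: ✓ MOVNE  r2←0x81
9: ✓ MOVVC  r2←0xe8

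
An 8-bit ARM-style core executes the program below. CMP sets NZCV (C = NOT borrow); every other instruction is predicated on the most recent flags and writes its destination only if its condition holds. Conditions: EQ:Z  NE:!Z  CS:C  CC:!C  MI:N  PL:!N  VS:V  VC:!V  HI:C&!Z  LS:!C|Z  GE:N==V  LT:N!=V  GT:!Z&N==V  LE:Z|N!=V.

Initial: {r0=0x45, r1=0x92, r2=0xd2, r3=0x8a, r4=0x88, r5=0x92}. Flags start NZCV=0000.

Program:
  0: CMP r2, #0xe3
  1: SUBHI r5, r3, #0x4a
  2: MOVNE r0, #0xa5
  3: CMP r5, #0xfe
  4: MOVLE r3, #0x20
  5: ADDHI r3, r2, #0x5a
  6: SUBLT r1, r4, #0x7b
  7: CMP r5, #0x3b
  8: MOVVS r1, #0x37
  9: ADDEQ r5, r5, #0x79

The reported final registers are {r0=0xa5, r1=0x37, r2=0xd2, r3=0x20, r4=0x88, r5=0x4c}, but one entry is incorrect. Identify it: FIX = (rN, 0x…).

FIX = (r5, 0x92)

0: ✓ CMP  NZCV=1000
1: · SUBHI
2: ✓ MOVNE  r0←0xa5
3: ✓ CMP  NZCV=1000
4: ✓ MOVLE  r3←0x20
5: · ADDHI
6: ✓ SUBLT  r1←0x0d
7: ✓ CMP  NZCV=0011
8: ✓ MOVVS  r1←0x37
9: · ADDEQ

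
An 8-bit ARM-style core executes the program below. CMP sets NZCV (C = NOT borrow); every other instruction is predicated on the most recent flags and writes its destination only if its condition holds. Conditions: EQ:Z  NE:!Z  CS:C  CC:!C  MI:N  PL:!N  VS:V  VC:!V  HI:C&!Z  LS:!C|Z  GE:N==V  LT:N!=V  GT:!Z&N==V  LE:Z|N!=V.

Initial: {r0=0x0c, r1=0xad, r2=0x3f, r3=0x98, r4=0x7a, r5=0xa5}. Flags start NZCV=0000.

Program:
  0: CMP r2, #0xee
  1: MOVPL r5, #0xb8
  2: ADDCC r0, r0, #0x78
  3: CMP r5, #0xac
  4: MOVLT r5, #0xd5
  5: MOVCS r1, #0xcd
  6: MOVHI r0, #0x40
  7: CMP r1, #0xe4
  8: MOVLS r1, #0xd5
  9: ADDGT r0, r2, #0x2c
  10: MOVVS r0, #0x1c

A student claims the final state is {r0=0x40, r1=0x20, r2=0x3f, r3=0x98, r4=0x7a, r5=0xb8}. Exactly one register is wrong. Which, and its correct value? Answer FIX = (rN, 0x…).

FIX = (r1, 0xd5)

[0] flags=0000 → (cmp)
[1] flags=0000 PL?T → r5=0xb8
[2] flags=0000 CC?T → r0=0x84
[3] flags=0010 → (cmp)
[4] flags=0010 LT?F → skip
[5] flags=0010 CS?T → r1=0xcd
[6] flags=0010 HI?T → r0=0x40
[7] flags=1000 → (cmp)
[8] flags=1000 LS?T → r1=0xd5
[9] flags=1000 GT?F → skip
[10] flags=1000 VS?F → skip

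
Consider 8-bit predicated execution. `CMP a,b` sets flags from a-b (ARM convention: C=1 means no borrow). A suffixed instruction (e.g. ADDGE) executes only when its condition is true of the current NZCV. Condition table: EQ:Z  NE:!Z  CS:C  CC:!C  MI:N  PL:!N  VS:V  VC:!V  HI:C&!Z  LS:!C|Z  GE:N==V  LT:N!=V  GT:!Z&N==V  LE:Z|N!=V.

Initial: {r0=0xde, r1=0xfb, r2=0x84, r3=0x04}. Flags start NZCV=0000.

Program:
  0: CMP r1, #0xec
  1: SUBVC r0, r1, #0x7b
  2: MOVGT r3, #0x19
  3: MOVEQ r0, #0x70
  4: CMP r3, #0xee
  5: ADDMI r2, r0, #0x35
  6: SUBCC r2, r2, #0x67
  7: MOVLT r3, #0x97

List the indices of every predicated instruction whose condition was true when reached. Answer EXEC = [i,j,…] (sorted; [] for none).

EXEC = [1,2,6]

0: ✓ CMP  NZCV=0010
1: ✓ SUBVC  r0←0x80
2: ✓ MOVGT  r3←0x19
3: · MOVEQ
4: ✓ CMP  NZCV=0000
5: · ADDMI
6: ✓ SUBCC  r2←0x1d
7: · MOVLT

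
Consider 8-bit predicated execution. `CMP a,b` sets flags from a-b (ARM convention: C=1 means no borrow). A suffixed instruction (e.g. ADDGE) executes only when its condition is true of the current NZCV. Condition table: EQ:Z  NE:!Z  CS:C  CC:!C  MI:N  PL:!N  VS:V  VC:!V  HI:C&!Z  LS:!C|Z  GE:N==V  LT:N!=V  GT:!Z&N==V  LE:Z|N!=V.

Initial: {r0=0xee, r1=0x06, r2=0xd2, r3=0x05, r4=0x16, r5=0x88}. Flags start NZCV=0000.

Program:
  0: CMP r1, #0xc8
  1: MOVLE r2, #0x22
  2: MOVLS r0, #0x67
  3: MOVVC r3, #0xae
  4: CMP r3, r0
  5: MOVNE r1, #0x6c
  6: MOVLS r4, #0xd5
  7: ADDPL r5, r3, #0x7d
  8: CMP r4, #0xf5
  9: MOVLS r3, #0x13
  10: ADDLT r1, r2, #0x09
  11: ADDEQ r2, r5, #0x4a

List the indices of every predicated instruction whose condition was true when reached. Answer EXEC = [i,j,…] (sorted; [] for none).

[0] flags=0000 → (cmp)
[1] flags=0000 LE?F → skip
[2] flags=0000 LS?T → r0=0x67
[3] flags=0000 VC?T → r3=0xae
[4] flags=0011 → (cmp)
[5] flags=0011 NE?T → r1=0x6c
[6] flags=0011 LS?F → skip
[7] flags=0011 PL?T → r5=0x2b
[8] flags=0000 → (cmp)
[9] flags=0000 LS?T → r3=0x13
[10] flags=0000 LT?F → skip
[11] flags=0000 EQ?F → skip

EXEC = [2,3,5,7,9]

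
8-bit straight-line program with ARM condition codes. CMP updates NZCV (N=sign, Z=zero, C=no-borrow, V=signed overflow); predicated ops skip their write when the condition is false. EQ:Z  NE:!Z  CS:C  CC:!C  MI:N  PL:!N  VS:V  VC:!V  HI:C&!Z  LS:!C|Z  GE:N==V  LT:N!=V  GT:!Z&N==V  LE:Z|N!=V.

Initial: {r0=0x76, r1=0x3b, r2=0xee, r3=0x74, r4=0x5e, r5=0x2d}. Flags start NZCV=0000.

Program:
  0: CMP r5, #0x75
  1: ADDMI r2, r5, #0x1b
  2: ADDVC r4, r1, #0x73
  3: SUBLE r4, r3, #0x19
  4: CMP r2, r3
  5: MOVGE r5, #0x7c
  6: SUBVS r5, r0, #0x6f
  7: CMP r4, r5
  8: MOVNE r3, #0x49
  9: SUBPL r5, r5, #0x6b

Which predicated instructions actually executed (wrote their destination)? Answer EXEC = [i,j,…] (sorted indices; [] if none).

EXEC = [1,2,3,8,9]

[0] flags=1000 → (cmp)
[1] flags=1000 MI?T → r2=0x48
[2] flags=1000 VC?T → r4=0xae
[3] flags=1000 LE?T → r4=0x5b
[4] flags=1000 → (cmp)
[5] flags=1000 GE?F → skip
[6] flags=1000 VS?F → skip
[7] flags=0010 → (cmp)
[8] flags=0010 NE?T → r3=0x49
[9] flags=0010 PL?T → r5=0xc2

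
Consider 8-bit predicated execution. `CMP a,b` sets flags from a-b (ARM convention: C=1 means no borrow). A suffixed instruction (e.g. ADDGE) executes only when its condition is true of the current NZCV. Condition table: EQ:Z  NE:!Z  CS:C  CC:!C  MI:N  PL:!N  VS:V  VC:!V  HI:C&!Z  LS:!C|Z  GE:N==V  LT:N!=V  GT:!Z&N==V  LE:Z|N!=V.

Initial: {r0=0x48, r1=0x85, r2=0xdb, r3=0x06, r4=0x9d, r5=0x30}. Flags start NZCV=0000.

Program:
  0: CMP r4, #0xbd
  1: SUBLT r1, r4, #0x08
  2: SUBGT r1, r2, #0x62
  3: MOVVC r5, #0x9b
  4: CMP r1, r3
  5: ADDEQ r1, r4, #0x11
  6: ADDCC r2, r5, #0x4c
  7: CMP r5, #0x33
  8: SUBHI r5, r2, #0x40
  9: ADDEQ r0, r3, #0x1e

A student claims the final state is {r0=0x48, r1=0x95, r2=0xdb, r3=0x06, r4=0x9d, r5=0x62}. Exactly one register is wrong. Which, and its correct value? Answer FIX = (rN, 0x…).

FIX = (r5, 0x9b)

[0] flags=1000 → (cmp)
[1] flags=1000 LT?T → r1=0x95
[2] flags=1000 GT?F → skip
[3] flags=1000 VC?T → r5=0x9b
[4] flags=1010 → (cmp)
[5] flags=1010 EQ?F → skip
[6] flags=1010 CC?F → skip
[7] flags=0011 → (cmp)
[8] flags=0011 HI?T → r5=0x9b
[9] flags=0011 EQ?F → skip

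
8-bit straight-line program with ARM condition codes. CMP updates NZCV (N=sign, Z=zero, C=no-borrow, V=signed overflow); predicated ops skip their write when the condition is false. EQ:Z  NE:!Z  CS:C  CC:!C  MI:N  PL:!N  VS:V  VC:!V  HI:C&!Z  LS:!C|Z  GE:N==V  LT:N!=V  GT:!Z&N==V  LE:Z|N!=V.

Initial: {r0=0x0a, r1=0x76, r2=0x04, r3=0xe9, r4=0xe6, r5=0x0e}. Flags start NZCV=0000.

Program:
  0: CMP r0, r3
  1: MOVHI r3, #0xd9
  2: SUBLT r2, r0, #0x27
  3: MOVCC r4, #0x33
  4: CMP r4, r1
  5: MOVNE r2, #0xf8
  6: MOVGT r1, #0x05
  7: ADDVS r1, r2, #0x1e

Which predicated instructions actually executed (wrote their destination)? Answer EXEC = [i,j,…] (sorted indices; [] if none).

0: ✓ CMP  NZCV=0000
1: · MOVHI
2: · SUBLT
3: ✓ MOVCC  r4←0x33
4: ✓ CMP  NZCV=1000
5: ✓ MOVNE  r2←0xf8
6: · MOVGT
7: · ADDVS

EXEC = [3,5]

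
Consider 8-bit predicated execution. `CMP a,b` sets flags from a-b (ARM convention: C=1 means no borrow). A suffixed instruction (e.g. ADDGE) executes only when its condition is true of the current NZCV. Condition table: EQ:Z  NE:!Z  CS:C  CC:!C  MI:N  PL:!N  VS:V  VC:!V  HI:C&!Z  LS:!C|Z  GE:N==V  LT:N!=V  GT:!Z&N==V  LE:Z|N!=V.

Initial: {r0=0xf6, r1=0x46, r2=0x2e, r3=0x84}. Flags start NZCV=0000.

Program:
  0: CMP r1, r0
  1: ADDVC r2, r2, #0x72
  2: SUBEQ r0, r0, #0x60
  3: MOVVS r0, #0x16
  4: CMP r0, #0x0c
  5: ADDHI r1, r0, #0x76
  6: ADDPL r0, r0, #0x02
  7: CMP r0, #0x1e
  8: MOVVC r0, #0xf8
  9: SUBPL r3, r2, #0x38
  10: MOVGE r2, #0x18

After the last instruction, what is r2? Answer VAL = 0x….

VAL = 0xa0

[0] flags=0000 → (cmp)
[1] flags=0000 VC?T → r2=0xa0
[2] flags=0000 EQ?F → skip
[3] flags=0000 VS?F → skip
[4] flags=1010 → (cmp)
[5] flags=1010 HI?T → r1=0x6c
[6] flags=1010 PL?F → skip
[7] flags=1010 → (cmp)
[8] flags=1010 VC?T → r0=0xf8
[9] flags=1010 PL?F → skip
[10] flags=1010 GE?F → skip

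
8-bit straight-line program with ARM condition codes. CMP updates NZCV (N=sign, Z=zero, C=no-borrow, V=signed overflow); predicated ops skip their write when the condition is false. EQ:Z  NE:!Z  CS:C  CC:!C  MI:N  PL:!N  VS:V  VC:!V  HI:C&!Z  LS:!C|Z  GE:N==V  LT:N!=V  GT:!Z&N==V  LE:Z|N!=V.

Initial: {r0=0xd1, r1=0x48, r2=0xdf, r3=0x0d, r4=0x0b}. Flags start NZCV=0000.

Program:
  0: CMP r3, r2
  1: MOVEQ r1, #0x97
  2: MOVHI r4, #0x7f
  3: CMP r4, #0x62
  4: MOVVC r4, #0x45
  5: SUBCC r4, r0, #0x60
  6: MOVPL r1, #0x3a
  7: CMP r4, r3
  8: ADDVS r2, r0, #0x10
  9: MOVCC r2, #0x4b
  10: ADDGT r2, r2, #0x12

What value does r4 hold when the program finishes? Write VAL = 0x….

VAL = 0x71

0: ✓ CMP  NZCV=0000
1: · MOVEQ
2: · MOVHI
3: ✓ CMP  NZCV=1000
4: ✓ MOVVC  r4←0x45
5: ✓ SUBCC  r4←0x71
6: · MOVPL
7: ✓ CMP  NZCV=0010
8: · ADDVS
9: · MOVCC
10: ✓ ADDGT  r2←0xf1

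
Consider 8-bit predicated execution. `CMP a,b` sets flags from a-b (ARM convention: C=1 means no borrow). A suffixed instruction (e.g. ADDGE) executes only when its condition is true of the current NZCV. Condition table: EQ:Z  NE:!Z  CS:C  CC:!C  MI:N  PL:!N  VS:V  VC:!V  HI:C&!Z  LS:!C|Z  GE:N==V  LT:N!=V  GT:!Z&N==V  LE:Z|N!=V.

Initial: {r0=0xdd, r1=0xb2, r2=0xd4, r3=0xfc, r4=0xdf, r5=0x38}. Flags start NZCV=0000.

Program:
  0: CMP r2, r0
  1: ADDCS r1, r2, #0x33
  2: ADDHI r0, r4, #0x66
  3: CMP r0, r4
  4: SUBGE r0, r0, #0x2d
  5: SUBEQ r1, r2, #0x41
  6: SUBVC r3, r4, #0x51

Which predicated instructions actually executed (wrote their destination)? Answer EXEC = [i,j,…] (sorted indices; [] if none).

EXEC = [6]

[0] flags=1000 → (cmp)
[1] flags=1000 CS?F → skip
[2] flags=1000 HI?F → skip
[3] flags=1000 → (cmp)
[4] flags=1000 GE?F → skip
[5] flags=1000 EQ?F → skip
[6] flags=1000 VC?T → r3=0x8e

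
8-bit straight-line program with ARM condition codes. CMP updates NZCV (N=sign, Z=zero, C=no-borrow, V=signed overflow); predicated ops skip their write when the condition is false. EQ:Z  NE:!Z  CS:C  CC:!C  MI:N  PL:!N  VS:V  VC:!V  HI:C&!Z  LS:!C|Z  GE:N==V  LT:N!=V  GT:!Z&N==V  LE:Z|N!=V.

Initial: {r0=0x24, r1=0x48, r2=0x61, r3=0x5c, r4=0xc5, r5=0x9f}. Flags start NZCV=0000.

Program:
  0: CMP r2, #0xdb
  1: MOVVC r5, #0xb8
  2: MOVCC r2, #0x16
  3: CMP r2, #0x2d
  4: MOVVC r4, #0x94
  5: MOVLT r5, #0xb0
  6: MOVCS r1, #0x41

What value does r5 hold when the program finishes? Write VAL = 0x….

[0] flags=1001 → (cmp)
[1] flags=1001 VC?F → skip
[2] flags=1001 CC?T → r2=0x16
[3] flags=1000 → (cmp)
[4] flags=1000 VC?T → r4=0x94
[5] flags=1000 LT?T → r5=0xb0
[6] flags=1000 CS?F → skip

VAL = 0xb0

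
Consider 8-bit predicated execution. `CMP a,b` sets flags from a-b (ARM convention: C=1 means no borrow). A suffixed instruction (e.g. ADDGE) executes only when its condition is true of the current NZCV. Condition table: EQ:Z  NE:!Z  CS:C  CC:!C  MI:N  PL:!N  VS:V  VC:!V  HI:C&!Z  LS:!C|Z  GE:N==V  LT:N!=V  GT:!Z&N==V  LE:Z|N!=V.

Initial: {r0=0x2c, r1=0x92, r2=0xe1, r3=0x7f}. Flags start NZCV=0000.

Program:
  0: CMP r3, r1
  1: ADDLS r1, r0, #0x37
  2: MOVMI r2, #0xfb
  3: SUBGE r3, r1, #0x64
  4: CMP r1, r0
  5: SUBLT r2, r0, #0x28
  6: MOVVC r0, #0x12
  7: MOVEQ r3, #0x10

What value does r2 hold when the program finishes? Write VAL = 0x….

0: ✓ CMP  NZCV=1001
1: ✓ ADDLS  r1←0x63
2: ✓ MOVMI  r2←0xfb
3: ✓ SUBGE  r3←0xff
4: ✓ CMP  NZCV=0010
5: · SUBLT
6: ✓ MOVVC  r0←0x12
7: · MOVEQ

VAL = 0xfb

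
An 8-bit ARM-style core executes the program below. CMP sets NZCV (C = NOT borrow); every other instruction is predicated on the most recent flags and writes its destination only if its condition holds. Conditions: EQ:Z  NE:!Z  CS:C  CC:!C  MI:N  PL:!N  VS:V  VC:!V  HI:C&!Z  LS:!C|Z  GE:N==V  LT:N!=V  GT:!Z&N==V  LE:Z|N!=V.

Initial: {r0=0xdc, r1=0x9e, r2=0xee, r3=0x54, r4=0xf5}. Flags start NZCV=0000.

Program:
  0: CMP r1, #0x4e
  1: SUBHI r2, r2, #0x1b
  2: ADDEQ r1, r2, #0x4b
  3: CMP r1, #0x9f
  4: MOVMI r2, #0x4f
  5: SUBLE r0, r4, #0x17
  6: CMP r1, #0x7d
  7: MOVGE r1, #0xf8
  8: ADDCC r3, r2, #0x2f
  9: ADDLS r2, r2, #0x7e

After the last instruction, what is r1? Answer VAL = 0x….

VAL = 0x9e

[0] flags=0011 → (cmp)
[1] flags=0011 HI?T → r2=0xd3
[2] flags=0011 EQ?F → skip
[3] flags=1000 → (cmp)
[4] flags=1000 MI?T → r2=0x4f
[5] flags=1000 LE?T → r0=0xde
[6] flags=0011 → (cmp)
[7] flags=0011 GE?F → skip
[8] flags=0011 CC?F → skip
[9] flags=0011 LS?F → skip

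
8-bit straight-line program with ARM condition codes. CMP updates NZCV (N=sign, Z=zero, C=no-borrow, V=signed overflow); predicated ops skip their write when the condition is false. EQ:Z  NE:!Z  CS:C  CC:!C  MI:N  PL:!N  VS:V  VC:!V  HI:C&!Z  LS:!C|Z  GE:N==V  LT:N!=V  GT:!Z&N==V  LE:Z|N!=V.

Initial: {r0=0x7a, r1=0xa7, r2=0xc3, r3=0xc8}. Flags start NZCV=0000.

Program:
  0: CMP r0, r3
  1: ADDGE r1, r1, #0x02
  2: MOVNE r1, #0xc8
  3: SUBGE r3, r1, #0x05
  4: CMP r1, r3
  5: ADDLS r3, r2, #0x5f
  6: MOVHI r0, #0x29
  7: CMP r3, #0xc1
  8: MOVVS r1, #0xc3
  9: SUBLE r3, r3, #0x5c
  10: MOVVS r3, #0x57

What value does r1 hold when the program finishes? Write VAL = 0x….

VAL = 0xc8

[0] flags=1001 → (cmp)
[1] flags=1001 GE?T → r1=0xa9
[2] flags=1001 NE?T → r1=0xc8
[3] flags=1001 GE?T → r3=0xc3
[4] flags=0010 → (cmp)
[5] flags=0010 LS?F → skip
[6] flags=0010 HI?T → r0=0x29
[7] flags=0010 → (cmp)
[8] flags=0010 VS?F → skip
[9] flags=0010 LE?F → skip
[10] flags=0010 VS?F → skip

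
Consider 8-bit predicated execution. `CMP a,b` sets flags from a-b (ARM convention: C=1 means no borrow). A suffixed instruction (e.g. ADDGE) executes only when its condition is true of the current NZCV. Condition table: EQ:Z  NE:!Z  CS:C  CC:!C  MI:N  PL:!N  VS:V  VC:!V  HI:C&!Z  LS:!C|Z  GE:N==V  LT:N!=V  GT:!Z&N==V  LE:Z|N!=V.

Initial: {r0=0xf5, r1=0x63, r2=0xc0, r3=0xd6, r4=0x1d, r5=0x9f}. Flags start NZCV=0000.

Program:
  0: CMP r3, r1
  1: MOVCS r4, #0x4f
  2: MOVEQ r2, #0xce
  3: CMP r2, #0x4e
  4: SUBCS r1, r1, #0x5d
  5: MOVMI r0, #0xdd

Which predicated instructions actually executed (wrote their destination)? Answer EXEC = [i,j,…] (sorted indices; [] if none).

EXEC = [1,4]

[0] flags=0011 → (cmp)
[1] flags=0011 CS?T → r4=0x4f
[2] flags=0011 EQ?F → skip
[3] flags=0011 → (cmp)
[4] flags=0011 CS?T → r1=0x06
[5] flags=0011 MI?F → skip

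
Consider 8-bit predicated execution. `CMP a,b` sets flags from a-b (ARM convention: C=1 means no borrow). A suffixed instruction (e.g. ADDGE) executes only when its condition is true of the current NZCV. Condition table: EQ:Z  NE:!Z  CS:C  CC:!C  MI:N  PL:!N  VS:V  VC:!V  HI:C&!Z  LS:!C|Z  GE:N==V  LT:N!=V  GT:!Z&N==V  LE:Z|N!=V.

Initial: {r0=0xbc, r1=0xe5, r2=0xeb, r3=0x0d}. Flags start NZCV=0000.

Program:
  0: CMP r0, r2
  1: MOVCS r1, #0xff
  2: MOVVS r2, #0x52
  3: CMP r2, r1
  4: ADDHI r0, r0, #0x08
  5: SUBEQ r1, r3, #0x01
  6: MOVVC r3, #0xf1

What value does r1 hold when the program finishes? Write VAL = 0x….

VAL = 0xe5

[0] flags=1000 → (cmp)
[1] flags=1000 CS?F → skip
[2] flags=1000 VS?F → skip
[3] flags=0010 → (cmp)
[4] flags=0010 HI?T → r0=0xc4
[5] flags=0010 EQ?F → skip
[6] flags=0010 VC?T → r3=0xf1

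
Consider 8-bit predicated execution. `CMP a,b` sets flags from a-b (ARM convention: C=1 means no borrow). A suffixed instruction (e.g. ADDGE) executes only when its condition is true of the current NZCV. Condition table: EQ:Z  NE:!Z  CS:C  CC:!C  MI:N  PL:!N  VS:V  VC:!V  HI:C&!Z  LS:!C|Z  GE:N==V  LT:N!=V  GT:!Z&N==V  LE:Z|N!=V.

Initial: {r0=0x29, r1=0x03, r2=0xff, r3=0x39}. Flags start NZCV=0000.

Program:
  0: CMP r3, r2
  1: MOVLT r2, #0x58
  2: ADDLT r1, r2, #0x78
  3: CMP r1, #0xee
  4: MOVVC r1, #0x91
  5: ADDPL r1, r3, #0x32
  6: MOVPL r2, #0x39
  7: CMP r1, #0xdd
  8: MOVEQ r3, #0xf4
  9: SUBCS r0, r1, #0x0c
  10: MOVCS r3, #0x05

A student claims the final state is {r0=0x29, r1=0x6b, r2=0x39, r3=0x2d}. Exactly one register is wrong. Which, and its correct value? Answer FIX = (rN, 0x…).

FIX = (r3, 0x39)

0: ✓ CMP  NZCV=0000
1: · MOVLT
2: · ADDLT
3: ✓ CMP  NZCV=0000
4: ✓ MOVVC  r1←0x91
5: ✓ ADDPL  r1←0x6b
6: ✓ MOVPL  r2←0x39
7: ✓ CMP  NZCV=1001
8: · MOVEQ
9: · SUBCS
10: · MOVCS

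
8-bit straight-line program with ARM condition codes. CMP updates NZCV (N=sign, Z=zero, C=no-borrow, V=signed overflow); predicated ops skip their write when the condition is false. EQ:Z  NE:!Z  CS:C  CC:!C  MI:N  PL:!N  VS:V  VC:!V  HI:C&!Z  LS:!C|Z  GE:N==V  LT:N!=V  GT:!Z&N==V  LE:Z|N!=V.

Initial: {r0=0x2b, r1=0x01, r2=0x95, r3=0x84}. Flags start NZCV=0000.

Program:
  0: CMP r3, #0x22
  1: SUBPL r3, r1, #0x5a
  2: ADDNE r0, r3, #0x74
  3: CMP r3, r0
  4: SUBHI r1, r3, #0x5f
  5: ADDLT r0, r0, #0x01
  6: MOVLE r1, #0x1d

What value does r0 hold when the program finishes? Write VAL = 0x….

[0] flags=0011 → (cmp)
[1] flags=0011 PL?T → r3=0xa7
[2] flags=0011 NE?T → r0=0x1b
[3] flags=1010 → (cmp)
[4] flags=1010 HI?T → r1=0x48
[5] flags=1010 LT?T → r0=0x1c
[6] flags=1010 LE?T → r1=0x1d

VAL = 0x1c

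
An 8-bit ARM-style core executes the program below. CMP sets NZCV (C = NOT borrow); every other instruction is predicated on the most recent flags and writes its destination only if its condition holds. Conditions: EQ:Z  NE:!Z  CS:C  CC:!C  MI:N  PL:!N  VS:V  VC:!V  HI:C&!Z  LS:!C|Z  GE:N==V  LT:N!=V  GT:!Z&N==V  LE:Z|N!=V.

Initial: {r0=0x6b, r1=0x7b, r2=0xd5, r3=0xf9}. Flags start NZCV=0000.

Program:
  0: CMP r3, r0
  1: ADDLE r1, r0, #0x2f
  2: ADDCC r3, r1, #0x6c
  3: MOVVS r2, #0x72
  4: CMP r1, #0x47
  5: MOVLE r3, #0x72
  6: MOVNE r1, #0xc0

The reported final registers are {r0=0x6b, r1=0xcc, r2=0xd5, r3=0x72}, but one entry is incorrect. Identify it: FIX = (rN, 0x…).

FIX = (r1, 0xc0)

[0] flags=1010 → (cmp)
[1] flags=1010 LE?T → r1=0x9a
[2] flags=1010 CC?F → skip
[3] flags=1010 VS?F → skip
[4] flags=0011 → (cmp)
[5] flags=0011 LE?T → r3=0x72
[6] flags=0011 NE?T → r1=0xc0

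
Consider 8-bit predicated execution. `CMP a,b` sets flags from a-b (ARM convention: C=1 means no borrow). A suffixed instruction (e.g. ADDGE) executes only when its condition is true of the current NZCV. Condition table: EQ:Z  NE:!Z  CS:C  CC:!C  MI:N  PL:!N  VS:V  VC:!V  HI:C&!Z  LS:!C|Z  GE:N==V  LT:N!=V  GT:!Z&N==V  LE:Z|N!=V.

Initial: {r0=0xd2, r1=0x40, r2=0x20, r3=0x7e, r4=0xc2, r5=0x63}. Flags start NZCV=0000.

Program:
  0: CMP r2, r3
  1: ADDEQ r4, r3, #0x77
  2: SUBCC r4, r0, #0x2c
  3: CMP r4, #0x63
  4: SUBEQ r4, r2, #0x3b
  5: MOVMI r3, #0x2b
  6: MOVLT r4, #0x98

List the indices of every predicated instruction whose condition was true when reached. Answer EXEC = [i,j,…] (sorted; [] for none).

EXEC = [2,6]

0: ✓ CMP  NZCV=1000
1: · ADDEQ
2: ✓ SUBCC  r4←0xa6
3: ✓ CMP  NZCV=0011
4: · SUBEQ
5: · MOVMI
6: ✓ MOVLT  r4←0x98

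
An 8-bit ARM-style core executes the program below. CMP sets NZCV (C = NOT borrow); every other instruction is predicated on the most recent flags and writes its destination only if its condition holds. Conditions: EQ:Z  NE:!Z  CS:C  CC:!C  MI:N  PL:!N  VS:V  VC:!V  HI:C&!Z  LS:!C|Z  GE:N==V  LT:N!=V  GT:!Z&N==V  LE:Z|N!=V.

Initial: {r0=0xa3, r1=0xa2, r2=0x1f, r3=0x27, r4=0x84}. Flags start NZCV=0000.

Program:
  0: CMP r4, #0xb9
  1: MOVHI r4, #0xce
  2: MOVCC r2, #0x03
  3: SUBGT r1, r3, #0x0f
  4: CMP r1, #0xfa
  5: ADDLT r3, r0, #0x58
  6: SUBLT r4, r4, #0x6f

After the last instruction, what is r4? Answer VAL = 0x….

VAL = 0x15

[0] flags=1000 → (cmp)
[1] flags=1000 HI?F → skip
[2] flags=1000 CC?T → r2=0x03
[3] flags=1000 GT?F → skip
[4] flags=1000 → (cmp)
[5] flags=1000 LT?T → r3=0xfb
[6] flags=1000 LT?T → r4=0x15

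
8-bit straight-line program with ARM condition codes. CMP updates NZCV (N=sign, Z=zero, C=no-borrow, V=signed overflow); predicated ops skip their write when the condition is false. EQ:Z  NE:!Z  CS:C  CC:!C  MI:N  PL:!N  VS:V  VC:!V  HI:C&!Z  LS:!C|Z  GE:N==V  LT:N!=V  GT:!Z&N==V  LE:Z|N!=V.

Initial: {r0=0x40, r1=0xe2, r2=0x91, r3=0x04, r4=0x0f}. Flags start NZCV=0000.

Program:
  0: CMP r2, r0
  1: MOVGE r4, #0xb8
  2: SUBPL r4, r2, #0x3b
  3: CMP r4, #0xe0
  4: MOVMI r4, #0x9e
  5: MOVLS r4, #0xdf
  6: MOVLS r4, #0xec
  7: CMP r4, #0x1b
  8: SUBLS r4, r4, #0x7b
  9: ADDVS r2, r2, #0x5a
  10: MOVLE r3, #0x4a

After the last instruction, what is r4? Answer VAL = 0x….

0: ✓ CMP  NZCV=0011
1: · MOVGE
2: ✓ SUBPL  r4←0x56
3: ✓ CMP  NZCV=0000
4: · MOVMI
5: ✓ MOVLS  r4←0xdf
6: ✓ MOVLS  r4←0xec
7: ✓ CMP  NZCV=1010
8: · SUBLS
9: · ADDVS
10: ✓ MOVLE  r3←0x4a

VAL = 0xec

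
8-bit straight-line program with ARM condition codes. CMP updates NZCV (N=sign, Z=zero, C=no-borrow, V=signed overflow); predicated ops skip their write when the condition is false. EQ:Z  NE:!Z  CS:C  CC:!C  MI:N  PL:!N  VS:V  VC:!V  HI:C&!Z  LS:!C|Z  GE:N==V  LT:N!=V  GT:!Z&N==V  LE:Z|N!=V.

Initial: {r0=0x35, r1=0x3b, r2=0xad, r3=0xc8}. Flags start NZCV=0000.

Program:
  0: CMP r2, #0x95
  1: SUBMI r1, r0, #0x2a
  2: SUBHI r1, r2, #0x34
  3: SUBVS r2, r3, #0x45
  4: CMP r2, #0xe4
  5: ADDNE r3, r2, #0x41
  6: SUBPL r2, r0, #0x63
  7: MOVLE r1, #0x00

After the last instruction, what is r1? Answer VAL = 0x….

[0] flags=0010 → (cmp)
[1] flags=0010 MI?F → skip
[2] flags=0010 HI?T → r1=0x79
[3] flags=0010 VS?F → skip
[4] flags=1000 → (cmp)
[5] flags=1000 NE?T → r3=0xee
[6] flags=1000 PL?F → skip
[7] flags=1000 LE?T → r1=0x00

VAL = 0x00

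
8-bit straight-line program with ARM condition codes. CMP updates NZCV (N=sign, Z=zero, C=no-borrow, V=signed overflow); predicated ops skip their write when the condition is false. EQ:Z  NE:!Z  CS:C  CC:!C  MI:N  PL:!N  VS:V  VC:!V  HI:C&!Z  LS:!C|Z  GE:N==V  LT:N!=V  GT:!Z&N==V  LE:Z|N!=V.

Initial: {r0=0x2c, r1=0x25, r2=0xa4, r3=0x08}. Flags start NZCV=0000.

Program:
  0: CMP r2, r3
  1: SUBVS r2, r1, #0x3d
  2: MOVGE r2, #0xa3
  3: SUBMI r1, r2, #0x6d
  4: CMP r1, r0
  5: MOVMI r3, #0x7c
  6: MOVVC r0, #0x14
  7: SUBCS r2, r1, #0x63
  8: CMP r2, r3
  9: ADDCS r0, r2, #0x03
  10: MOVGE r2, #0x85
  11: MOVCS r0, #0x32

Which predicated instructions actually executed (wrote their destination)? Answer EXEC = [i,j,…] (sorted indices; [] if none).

EXEC = [3,6,7,9,11]

0: ✓ CMP  NZCV=1010
1: · SUBVS
2: · MOVGE
3: ✓ SUBMI  r1←0x37
4: ✓ CMP  NZCV=0010
5: · MOVMI
6: ✓ MOVVC  r0←0x14
7: ✓ SUBCS  r2←0xd4
8: ✓ CMP  NZCV=1010
9: ✓ ADDCS  r0←0xd7
10: · MOVGE
11: ✓ MOVCS  r0←0x32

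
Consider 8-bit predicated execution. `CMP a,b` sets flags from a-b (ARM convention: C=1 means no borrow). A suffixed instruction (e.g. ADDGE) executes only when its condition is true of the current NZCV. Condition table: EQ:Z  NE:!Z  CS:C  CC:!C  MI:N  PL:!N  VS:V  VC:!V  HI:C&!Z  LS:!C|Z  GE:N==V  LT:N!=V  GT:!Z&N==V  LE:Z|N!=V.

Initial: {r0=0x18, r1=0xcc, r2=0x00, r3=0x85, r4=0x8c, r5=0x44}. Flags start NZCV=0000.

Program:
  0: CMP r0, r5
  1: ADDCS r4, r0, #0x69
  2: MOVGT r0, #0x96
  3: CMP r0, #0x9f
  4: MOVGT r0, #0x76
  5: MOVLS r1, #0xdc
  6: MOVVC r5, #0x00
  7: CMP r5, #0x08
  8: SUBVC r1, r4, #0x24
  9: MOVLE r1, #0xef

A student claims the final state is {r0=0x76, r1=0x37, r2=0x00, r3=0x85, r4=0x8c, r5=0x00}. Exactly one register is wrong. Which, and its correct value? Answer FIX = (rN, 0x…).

[0] flags=1000 → (cmp)
[1] flags=1000 CS?F → skip
[2] flags=1000 GT?F → skip
[3] flags=0000 → (cmp)
[4] flags=0000 GT?T → r0=0x76
[5] flags=0000 LS?T → r1=0xdc
[6] flags=0000 VC?T → r5=0x00
[7] flags=1000 → (cmp)
[8] flags=1000 VC?T → r1=0x68
[9] flags=1000 LE?T → r1=0xef

FIX = (r1, 0xef)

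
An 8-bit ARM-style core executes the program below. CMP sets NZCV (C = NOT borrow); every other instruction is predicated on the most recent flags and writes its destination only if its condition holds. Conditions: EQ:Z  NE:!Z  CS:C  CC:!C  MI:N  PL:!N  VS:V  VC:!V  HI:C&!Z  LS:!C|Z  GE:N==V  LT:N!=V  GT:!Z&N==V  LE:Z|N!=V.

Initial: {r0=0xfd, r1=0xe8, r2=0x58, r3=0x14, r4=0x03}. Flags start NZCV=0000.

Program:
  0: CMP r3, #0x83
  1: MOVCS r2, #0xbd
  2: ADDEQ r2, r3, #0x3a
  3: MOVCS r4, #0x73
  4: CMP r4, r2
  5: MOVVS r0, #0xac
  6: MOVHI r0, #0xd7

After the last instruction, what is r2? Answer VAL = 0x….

VAL = 0x58

[0] flags=1001 → (cmp)
[1] flags=1001 CS?F → skip
[2] flags=1001 EQ?F → skip
[3] flags=1001 CS?F → skip
[4] flags=1000 → (cmp)
[5] flags=1000 VS?F → skip
[6] flags=1000 HI?F → skip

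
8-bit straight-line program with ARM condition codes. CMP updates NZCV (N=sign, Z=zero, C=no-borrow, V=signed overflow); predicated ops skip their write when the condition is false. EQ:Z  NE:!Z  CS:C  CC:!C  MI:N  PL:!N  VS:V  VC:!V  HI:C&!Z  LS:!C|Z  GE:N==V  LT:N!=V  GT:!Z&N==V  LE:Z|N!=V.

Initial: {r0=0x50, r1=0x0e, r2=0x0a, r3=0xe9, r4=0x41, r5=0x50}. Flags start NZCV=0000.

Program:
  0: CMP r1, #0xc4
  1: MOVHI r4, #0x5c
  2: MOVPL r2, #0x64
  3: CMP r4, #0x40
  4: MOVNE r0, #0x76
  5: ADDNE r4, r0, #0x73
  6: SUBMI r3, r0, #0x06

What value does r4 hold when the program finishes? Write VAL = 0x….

VAL = 0xe9

0: ✓ CMP  NZCV=0000
1: · MOVHI
2: ✓ MOVPL  r2←0x64
3: ✓ CMP  NZCV=0010
4: ✓ MOVNE  r0←0x76
5: ✓ ADDNE  r4←0xe9
6: · SUBMI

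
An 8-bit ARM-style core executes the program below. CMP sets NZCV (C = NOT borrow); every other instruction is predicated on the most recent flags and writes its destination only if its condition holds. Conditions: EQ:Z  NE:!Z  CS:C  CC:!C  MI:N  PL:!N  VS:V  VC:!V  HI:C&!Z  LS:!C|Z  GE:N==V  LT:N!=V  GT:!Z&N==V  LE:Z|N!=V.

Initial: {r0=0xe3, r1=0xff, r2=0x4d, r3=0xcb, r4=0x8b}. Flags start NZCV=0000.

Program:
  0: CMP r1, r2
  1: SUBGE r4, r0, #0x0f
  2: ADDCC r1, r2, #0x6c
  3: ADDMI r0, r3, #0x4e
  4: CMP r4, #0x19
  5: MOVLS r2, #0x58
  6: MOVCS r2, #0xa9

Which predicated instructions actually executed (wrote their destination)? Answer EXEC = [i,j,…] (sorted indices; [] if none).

0: ✓ CMP  NZCV=1010
1: · SUBGE
2: · ADDCC
3: ✓ ADDMI  r0←0x19
4: ✓ CMP  NZCV=0011
5: · MOVLS
6: ✓ MOVCS  r2←0xa9

EXEC = [3,6]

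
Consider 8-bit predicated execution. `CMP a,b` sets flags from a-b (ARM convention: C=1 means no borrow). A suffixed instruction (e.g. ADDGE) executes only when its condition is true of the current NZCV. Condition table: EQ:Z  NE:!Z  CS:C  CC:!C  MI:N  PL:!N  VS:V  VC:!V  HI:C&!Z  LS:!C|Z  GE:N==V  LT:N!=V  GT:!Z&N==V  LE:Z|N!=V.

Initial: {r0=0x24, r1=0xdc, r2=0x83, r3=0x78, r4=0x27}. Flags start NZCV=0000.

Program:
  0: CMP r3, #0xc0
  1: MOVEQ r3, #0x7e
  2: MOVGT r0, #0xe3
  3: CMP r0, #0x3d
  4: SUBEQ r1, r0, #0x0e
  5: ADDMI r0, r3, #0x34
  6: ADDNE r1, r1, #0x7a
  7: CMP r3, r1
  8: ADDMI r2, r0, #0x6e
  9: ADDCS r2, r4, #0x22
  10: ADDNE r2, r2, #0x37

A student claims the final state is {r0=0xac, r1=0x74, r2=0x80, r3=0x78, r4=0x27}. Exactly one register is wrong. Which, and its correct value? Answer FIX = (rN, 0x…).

[0] flags=1001 → (cmp)
[1] flags=1001 EQ?F → skip
[2] flags=1001 GT?T → r0=0xe3
[3] flags=1010 → (cmp)
[4] flags=1010 EQ?F → skip
[5] flags=1010 MI?T → r0=0xac
[6] flags=1010 NE?T → r1=0x56
[7] flags=0010 → (cmp)
[8] flags=0010 MI?F → skip
[9] flags=0010 CS?T → r2=0x49
[10] flags=0010 NE?T → r2=0x80

FIX = (r1, 0x56)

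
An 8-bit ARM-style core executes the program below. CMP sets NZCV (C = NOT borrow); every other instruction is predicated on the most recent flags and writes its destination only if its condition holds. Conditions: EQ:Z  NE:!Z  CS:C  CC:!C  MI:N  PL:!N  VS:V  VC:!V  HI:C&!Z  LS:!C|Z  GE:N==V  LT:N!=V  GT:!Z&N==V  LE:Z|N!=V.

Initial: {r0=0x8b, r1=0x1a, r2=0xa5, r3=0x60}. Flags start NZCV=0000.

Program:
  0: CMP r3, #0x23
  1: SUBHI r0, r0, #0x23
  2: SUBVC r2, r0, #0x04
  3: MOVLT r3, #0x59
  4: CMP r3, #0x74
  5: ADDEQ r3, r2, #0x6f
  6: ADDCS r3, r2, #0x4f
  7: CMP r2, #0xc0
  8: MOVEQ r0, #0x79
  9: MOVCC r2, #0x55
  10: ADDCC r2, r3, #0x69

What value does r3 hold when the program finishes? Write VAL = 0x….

VAL = 0x60

[0] flags=0010 → (cmp)
[1] flags=0010 HI?T → r0=0x68
[2] flags=0010 VC?T → r2=0x64
[3] flags=0010 LT?F → skip
[4] flags=1000 → (cmp)
[5] flags=1000 EQ?F → skip
[6] flags=1000 CS?F → skip
[7] flags=1001 → (cmp)
[8] flags=1001 EQ?F → skip
[9] flags=1001 CC?T → r2=0x55
[10] flags=1001 CC?T → r2=0xc9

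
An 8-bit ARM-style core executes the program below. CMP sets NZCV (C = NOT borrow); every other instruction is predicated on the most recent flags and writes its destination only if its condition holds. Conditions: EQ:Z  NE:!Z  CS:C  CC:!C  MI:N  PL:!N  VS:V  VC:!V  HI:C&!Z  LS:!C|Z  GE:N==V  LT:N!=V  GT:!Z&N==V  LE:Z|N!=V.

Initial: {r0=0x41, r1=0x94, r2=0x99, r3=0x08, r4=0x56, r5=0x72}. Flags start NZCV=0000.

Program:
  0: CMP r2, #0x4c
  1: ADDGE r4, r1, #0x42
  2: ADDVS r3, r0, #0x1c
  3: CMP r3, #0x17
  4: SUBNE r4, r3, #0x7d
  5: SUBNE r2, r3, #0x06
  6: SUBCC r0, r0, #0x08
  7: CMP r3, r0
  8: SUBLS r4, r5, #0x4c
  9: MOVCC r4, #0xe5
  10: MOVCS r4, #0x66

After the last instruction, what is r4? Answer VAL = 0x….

0: ✓ CMP  NZCV=0011
1: · ADDGE
2: ✓ ADDVS  r3←0x5d
3: ✓ CMP  NZCV=0010
4: ✓ SUBNE  r4←0xe0
5: ✓ SUBNE  r2←0x57
6: · SUBCC
7: ✓ CMP  NZCV=0010
8: · SUBLS
9: · MOVCC
10: ✓ MOVCS  r4←0x66

VAL = 0x66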